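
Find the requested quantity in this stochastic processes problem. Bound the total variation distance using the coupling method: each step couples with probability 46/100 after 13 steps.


TV distance bound <= (1-delta)^n
= (1 - 0.4600)^13
= 0.5400^13
= 3.3199e-04

3.3199e-04


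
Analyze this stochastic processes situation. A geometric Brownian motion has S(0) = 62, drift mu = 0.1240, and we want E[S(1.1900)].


E[S(t)] = S(0) * exp(mu * t)
= 62 * exp(0.1240 * 1.1900)
= 62 * 1.1590
= 71.8582

71.8582


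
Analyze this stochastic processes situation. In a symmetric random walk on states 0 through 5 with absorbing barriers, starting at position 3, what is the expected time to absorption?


For symmetric RW on 0,...,N with absorbing barriers, E(i) = i*(N-i)
E(3) = 3 * 2 = 6

6


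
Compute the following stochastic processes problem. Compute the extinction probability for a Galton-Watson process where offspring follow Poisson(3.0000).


Since mu = 3.0000 > 1, extinction prob q < 1.
Solve s = exp(mu*(s-1)) iteratively.
q = 0.0595

0.0595


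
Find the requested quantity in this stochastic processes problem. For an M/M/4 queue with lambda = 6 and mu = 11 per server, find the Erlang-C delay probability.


a = lambda/mu = 0.5455
rho = a/c = 0.1364
Erlang-C formula applied:
C(c,a) = 0.0025

0.0025


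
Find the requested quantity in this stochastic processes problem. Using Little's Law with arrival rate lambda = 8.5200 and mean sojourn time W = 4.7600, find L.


Little's Law: L = lambda * W
= 8.5200 * 4.7600
= 40.5552

40.5552


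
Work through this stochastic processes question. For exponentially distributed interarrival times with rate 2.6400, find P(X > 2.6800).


P(X > t) = exp(-lambda * t)
= exp(-2.6400 * 2.6800)
= exp(-7.0752) = 8.4582e-04

8.4582e-04


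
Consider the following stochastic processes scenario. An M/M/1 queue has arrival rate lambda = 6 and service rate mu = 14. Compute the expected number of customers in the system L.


rho = 6/14 = 0.4286
L = rho/(1-rho)
= 0.4286/0.5714
= 0.7500

0.7500


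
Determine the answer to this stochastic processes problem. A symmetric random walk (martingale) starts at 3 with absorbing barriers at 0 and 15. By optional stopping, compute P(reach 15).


By optional stopping theorem: E(M at tau) = M(0) = 3
P(hit 15)*15 + P(hit 0)*0 = 3
P(hit 15) = (3 - 0)/(15 - 0) = 1/5 = 0.2000

0.2000


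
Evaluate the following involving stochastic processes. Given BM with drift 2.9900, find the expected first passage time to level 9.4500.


Expected first passage time = a/mu
= 9.4500/2.9900
= 3.1605

3.1605


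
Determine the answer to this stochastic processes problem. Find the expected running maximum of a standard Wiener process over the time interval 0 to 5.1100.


E(max B(s)) = sqrt(2t/pi)
= sqrt(2*5.1100/pi)
= sqrt(3.2531)
= 1.8036

1.8036


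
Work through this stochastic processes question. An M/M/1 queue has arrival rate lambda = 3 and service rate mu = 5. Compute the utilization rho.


rho = lambda/mu
= 3/5
= 0.6000

0.6000


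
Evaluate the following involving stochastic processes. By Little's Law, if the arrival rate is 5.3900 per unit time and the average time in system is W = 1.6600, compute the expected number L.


Little's Law: L = lambda * W
= 5.3900 * 1.6600
= 8.9474

8.9474


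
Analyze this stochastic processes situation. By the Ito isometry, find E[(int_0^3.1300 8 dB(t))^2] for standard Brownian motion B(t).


By Ito isometry: E[(int f dB)^2] = int f^2 dt
= 8^2 * 3.1300
= 64 * 3.1300 = 200.3200

200.3200


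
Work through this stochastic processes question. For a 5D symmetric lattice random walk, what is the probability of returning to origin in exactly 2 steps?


P(return in 2 steps) = P(reverse first step) = 1/(2d)
= 1/10
= 0.1000

0.1000


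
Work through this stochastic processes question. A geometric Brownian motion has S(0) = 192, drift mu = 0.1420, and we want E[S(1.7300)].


E[S(t)] = S(0) * exp(mu * t)
= 192 * exp(0.1420 * 1.7300)
= 192 * 1.2785
= 245.4652

245.4652


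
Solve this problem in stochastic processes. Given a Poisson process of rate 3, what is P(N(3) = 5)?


P(N(t)=k) = (lambda*t)^k * exp(-lambda*t) / k!
lambda*t = 9
= 9^5 * exp(-9) / 5!
= 59049 * 1.2341e-04 / 120
= 0.0607

0.0607


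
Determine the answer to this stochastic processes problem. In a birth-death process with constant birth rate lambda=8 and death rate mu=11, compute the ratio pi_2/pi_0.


For birth-death process, pi_n/pi_0 = (lambda/mu)^n
= (8/11)^2
= 0.5289

0.5289


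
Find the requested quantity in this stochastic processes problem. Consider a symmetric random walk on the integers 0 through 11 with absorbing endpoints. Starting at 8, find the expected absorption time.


For symmetric RW on 0,...,N with absorbing barriers, E(i) = i*(N-i)
E(8) = 8 * 3 = 24

24


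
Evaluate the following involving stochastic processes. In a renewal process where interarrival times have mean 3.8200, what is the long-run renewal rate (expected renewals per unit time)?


Long-run renewal rate = 1/E(X)
= 1/3.8200
= 0.2618

0.2618


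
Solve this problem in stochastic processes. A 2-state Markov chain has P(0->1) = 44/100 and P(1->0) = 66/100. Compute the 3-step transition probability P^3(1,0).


Computing P^3 by matrix multiplication.
P = [[0.5600, 0.4400], [0.6600, 0.3400]]
After raising P to the power 3:
P^3(1,0) = 0.6006

0.6006


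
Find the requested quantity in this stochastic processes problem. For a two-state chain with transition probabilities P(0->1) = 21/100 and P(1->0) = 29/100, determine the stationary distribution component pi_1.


Stationary distribution: pi_0 = p10/(p01+p10), pi_1 = p01/(p01+p10)
p01 = 0.2100, p10 = 0.2900
pi_1 = 0.4200

0.4200


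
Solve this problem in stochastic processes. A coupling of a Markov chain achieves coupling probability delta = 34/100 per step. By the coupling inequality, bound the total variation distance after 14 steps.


TV distance bound <= (1-delta)^n
= (1 - 0.3400)^14
= 0.6600^14
= 0.0030

0.0030


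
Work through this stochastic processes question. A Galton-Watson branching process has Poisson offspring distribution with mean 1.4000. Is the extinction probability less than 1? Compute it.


Since mu = 1.4000 > 1, extinction prob q < 1.
Solve s = exp(mu*(s-1)) iteratively.
q = 0.4890

0.4890


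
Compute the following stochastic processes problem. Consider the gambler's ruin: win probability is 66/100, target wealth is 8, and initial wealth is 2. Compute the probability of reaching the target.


Gambler's ruin formula:
r = q/p = 0.3400/0.6600 = 0.5152
P(win) = (1 - r^i)/(1 - r^N)
= (1 - 0.5152^2)/(1 - 0.5152^8)
= 0.7383

0.7383


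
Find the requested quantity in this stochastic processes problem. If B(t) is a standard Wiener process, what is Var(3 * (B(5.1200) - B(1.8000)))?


Var(alpha*(B(t)-B(s))) = alpha^2 * (t-s)
= 3^2 * (5.1200 - 1.8000)
= 9 * 3.3200
= 29.8800

29.8800


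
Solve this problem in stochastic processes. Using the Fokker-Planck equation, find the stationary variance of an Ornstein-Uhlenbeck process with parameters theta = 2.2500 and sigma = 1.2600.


Stationary variance = sigma^2 / (2*theta)
= 1.2600^2 / (2*2.2500)
= 1.5876 / 4.5000
= 0.3528

0.3528


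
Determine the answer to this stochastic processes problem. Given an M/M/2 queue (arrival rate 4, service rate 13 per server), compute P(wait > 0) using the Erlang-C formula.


a = lambda/mu = 0.3077
rho = a/c = 0.1538
Erlang-C formula applied:
C(c,a) = 0.0410

0.0410


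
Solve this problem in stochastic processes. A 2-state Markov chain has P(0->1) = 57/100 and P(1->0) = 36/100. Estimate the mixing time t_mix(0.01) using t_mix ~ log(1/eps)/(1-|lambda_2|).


lambda_2 = |1 - p01 - p10| = |1 - 0.5700 - 0.3600| = 0.0700
t_mix ~ log(1/eps)/(1 - |lambda_2|)
= log(100)/(1 - 0.0700) = 4.6052/0.9300
= 4.9518

4.9518


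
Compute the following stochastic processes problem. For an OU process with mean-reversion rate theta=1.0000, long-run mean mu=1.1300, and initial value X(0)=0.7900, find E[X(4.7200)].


E[X(t)] = mu + (X(0) - mu)*exp(-theta*t)
= 1.1300 + (0.7900 - 1.1300)*exp(-1.0000*4.7200)
= 1.1300 + -0.3400 * 0.0089
= 1.1270

1.1270


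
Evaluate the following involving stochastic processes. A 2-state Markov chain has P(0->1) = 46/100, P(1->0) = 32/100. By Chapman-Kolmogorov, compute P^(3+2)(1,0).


P^5 = P^3 * P^2
Computing via matrix multiplication of the transition matrix.
Entry (1,0) of P^5 = 0.4100

0.4100


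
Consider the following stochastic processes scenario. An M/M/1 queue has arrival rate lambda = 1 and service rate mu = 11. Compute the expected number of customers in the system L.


rho = 1/11 = 0.0909
L = rho/(1-rho)
= 0.0909/0.9091
= 0.1000

0.1000


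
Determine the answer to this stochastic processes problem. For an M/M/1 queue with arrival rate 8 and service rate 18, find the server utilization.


rho = lambda/mu
= 8/18
= 0.4444

0.4444


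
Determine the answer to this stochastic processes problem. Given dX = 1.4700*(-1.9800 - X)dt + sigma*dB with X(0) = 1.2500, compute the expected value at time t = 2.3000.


E[X(t)] = mu + (X(0) - mu)*exp(-theta*t)
= -1.9800 + (1.2500 - -1.9800)*exp(-1.4700*2.3000)
= -1.9800 + 3.2300 * 0.0340
= -1.8701

-1.8701


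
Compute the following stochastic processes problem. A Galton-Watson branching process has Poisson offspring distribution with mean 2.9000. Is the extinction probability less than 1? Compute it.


Since mu = 2.9000 > 1, extinction prob q < 1.
Solve s = exp(mu*(s-1)) iteratively.
q = 0.0668

0.0668


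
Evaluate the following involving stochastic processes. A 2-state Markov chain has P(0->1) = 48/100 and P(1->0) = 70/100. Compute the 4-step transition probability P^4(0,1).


Computing P^4 by matrix multiplication.
P = [[0.5200, 0.4800], [0.7000, 0.3000]]
After raising P to the power 4:
P^4(0,1) = 0.4064

0.4064


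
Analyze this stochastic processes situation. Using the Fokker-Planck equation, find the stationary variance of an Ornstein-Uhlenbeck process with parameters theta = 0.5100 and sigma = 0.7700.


Stationary variance = sigma^2 / (2*theta)
= 0.7700^2 / (2*0.5100)
= 0.5929 / 1.0200
= 0.5813

0.5813


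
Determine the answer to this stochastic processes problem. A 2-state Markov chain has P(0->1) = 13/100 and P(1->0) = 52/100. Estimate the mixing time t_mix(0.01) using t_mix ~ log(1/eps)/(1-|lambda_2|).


lambda_2 = |1 - p01 - p10| = |1 - 0.1300 - 0.5200| = 0.3500
t_mix ~ log(1/eps)/(1 - |lambda_2|)
= log(100)/(1 - 0.3500) = 4.6052/0.6500
= 7.0849

7.0849


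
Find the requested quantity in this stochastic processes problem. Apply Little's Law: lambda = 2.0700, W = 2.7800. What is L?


Little's Law: L = lambda * W
= 2.0700 * 2.7800
= 5.7546

5.7546


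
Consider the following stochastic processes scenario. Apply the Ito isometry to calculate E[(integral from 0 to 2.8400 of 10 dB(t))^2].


By Ito isometry: E[(int f dB)^2] = int f^2 dt
= 10^2 * 2.8400
= 100 * 2.8400 = 284.0000

284.0000


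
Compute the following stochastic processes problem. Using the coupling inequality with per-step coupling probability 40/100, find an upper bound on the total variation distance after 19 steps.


TV distance bound <= (1-delta)^n
= (1 - 0.4000)^19
= 0.6000^19
= 6.0936e-05

6.0936e-05


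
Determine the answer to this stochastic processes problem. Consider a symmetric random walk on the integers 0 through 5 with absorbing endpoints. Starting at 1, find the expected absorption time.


For symmetric RW on 0,...,N with absorbing barriers, E(i) = i*(N-i)
E(1) = 1 * 4 = 4

4


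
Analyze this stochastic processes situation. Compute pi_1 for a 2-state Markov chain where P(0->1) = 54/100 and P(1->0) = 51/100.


Stationary distribution: pi_0 = p10/(p01+p10), pi_1 = p01/(p01+p10)
p01 = 0.5400, p10 = 0.5100
pi_1 = 0.5143

0.5143


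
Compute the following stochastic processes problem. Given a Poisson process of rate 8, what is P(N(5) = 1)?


P(N(t)=k) = (lambda*t)^k * exp(-lambda*t) / k!
lambda*t = 40
= 40^1 * exp(-40) / 1!
= 40 * 4.2484e-18 / 1
= 1.6993e-16

1.6993e-16


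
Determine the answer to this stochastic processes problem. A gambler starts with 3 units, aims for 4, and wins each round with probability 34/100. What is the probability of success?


Gambler's ruin formula:
r = q/p = 0.6600/0.3400 = 1.9412
P(win) = (1 - r^i)/(1 - r^N)
= (1 - 1.9412^3)/(1 - 1.9412^4)
= 0.4784

0.4784


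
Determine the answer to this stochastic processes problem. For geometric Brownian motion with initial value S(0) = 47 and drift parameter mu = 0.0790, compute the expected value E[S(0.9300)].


E[S(t)] = S(0) * exp(mu * t)
= 47 * exp(0.0790 * 0.9300)
= 47 * 1.0762
= 50.5831

50.5831


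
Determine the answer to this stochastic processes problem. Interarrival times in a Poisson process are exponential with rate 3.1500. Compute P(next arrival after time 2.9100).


P(X > t) = exp(-lambda * t)
= exp(-3.1500 * 2.9100)
= exp(-9.1665) = 1.0448e-04

1.0448e-04


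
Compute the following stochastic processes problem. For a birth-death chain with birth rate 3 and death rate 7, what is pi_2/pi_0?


For birth-death process, pi_n/pi_0 = (lambda/mu)^n
= (3/7)^2
= 0.1837

0.1837


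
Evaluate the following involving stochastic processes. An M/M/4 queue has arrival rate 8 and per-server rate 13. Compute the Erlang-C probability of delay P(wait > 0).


a = lambda/mu = 0.6154
rho = a/c = 0.1538
Erlang-C formula applied:
C(c,a) = 0.0038

0.0038


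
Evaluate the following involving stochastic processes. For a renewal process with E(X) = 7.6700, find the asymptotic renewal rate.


Long-run renewal rate = 1/E(X)
= 1/7.6700
= 0.1304

0.1304


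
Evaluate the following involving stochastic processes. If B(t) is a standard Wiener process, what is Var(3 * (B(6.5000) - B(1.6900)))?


Var(alpha*(B(t)-B(s))) = alpha^2 * (t-s)
= 3^2 * (6.5000 - 1.6900)
= 9 * 4.8100
= 43.2900

43.2900


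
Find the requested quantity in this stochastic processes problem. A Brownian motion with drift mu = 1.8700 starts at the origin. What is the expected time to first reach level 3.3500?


Expected first passage time = a/mu
= 3.3500/1.8700
= 1.7914

1.7914


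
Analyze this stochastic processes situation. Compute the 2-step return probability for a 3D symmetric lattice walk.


P(return in 2 steps) = P(reverse first step) = 1/(2d)
= 1/6
= 0.1667

0.1667


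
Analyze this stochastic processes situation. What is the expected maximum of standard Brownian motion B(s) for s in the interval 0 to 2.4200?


E(max B(s)) = sqrt(2t/pi)
= sqrt(2*2.4200/pi)
= sqrt(1.5406)
= 1.2412

1.2412


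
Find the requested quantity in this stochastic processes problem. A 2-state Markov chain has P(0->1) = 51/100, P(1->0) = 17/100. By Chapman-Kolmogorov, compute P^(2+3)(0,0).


P^5 = P^2 * P^3
Computing via matrix multiplication of the transition matrix.
Entry (0,0) of P^5 = 0.2525

0.2525


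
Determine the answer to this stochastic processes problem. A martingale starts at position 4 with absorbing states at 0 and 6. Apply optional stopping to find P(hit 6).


By optional stopping theorem: E(M at tau) = M(0) = 4
P(hit 6)*6 + P(hit 0)*0 = 4
P(hit 6) = (4 - 0)/(6 - 0) = 2/3 = 0.6667

0.6667


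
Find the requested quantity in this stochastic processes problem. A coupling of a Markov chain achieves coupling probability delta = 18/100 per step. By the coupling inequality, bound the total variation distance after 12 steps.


TV distance bound <= (1-delta)^n
= (1 - 0.1800)^12
= 0.8200^12
= 0.0924

0.0924


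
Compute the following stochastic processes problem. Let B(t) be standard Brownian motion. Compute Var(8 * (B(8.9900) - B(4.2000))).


Var(alpha*(B(t)-B(s))) = alpha^2 * (t-s)
= 8^2 * (8.9900 - 4.2000)
= 64 * 4.7900
= 306.5600

306.5600


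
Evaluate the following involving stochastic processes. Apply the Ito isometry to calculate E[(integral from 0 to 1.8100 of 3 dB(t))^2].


By Ito isometry: E[(int f dB)^2] = int f^2 dt
= 3^2 * 1.8100
= 9 * 1.8100 = 16.2900

16.2900


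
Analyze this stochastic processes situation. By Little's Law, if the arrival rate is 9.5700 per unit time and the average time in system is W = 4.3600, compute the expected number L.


Little's Law: L = lambda * W
= 9.5700 * 4.3600
= 41.7252

41.7252


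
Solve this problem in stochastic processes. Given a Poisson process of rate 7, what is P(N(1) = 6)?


P(N(t)=k) = (lambda*t)^k * exp(-lambda*t) / k!
lambda*t = 7
= 7^6 * exp(-7) / 6!
= 117649 * 9.1188e-04 / 720
= 0.1490

0.1490


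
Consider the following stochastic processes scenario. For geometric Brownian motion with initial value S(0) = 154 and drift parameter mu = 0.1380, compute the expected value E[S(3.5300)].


E[S(t)] = S(0) * exp(mu * t)
= 154 * exp(0.1380 * 3.5300)
= 154 * 1.6277
= 250.6588

250.6588


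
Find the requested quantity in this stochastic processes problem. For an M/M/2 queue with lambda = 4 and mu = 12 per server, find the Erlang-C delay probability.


a = lambda/mu = 0.3333
rho = a/c = 0.1667
Erlang-C formula applied:
C(c,a) = 0.0476

0.0476


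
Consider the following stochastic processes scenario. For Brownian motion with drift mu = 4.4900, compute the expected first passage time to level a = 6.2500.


Expected first passage time = a/mu
= 6.2500/4.4900
= 1.3920

1.3920


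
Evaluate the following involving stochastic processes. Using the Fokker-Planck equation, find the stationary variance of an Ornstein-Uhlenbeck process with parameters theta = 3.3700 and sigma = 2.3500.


Stationary variance = sigma^2 / (2*theta)
= 2.3500^2 / (2*3.3700)
= 5.5225 / 6.7400
= 0.8194

0.8194


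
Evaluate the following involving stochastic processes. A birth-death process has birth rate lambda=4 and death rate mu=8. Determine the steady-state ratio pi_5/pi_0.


For birth-death process, pi_n/pi_0 = (lambda/mu)^n
= (4/8)^5
= 0.0312

0.0312


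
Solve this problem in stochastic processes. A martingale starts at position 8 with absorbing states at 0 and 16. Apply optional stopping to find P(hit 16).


By optional stopping theorem: E(M at tau) = M(0) = 8
P(hit 16)*16 + P(hit 0)*0 = 8
P(hit 16) = (8 - 0)/(16 - 0) = 1/2 = 0.5000

0.5000


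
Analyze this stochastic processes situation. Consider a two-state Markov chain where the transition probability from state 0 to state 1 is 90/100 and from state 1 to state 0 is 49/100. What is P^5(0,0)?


Computing P^5 by matrix multiplication.
P = [[0.1000, 0.9000], [0.4900, 0.5100]]
After raising P to the power 5:
P^5(0,0) = 0.3467

0.3467


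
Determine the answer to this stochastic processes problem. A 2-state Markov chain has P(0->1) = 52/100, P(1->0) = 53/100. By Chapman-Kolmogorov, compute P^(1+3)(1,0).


P^4 = P^1 * P^3
Computing via matrix multiplication of the transition matrix.
Entry (1,0) of P^4 = 0.5048

0.5048


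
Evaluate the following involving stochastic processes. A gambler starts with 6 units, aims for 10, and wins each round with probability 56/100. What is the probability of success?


Gambler's ruin formula:
r = q/p = 0.4400/0.5600 = 0.7857
P(win) = (1 - r^i)/(1 - r^N)
= (1 - 0.7857^6)/(1 - 0.7857^10)
= 0.8400

0.8400


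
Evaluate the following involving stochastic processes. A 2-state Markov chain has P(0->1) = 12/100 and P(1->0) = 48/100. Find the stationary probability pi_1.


Stationary distribution: pi_0 = p10/(p01+p10), pi_1 = p01/(p01+p10)
p01 = 0.1200, p10 = 0.4800
pi_1 = 0.2000

0.2000


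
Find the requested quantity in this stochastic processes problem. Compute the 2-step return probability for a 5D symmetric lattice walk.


P(return in 2 steps) = P(reverse first step) = 1/(2d)
= 1/10
= 0.1000

0.1000


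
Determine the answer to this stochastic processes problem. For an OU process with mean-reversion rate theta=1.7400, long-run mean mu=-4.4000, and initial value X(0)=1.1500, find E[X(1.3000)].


E[X(t)] = mu + (X(0) - mu)*exp(-theta*t)
= -4.4000 + (1.1500 - -4.4000)*exp(-1.7400*1.3000)
= -4.4000 + 5.5500 * 0.1041
= -3.8220

-3.8220


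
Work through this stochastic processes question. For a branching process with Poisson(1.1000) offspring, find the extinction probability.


Since mu = 1.1000 > 1, extinction prob q < 1.
Solve s = exp(mu*(s-1)) iteratively.
q = 0.8239

0.8239


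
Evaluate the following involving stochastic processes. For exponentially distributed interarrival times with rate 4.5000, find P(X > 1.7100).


P(X > t) = exp(-lambda * t)
= exp(-4.5000 * 1.7100)
= exp(-7.6950) = 4.5510e-04

4.5510e-04


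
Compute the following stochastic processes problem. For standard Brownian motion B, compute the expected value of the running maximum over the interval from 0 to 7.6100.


E(max B(s)) = sqrt(2t/pi)
= sqrt(2*7.6100/pi)
= sqrt(4.8447)
= 2.2011

2.2011


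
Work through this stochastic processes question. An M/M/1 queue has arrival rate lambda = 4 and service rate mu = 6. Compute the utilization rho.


rho = lambda/mu
= 4/6
= 0.6667

0.6667


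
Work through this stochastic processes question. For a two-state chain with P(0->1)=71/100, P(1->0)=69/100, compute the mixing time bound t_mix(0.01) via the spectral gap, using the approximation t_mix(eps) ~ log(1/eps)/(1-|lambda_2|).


lambda_2 = |1 - p01 - p10| = |1 - 0.7100 - 0.6900| = 0.4000
t_mix ~ log(1/eps)/(1 - |lambda_2|)
= log(100)/(1 - 0.4000) = 4.6052/0.6000
= 7.6753

7.6753


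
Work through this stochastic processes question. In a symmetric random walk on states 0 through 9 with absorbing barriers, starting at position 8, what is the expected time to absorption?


For symmetric RW on 0,...,N with absorbing barriers, E(i) = i*(N-i)
E(8) = 8 * 1 = 8

8


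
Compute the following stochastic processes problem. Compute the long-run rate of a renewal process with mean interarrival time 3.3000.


Long-run renewal rate = 1/E(X)
= 1/3.3000
= 0.3030

0.3030


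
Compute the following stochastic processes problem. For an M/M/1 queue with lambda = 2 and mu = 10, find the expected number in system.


rho = 2/10 = 0.2000
L = rho/(1-rho)
= 0.2000/0.8000
= 0.2500

0.2500


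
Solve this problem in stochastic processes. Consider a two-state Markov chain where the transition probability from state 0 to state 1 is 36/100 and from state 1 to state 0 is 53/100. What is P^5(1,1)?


Computing P^5 by matrix multiplication.
P = [[0.6400, 0.3600], [0.5300, 0.4700]]
After raising P to the power 5:
P^5(1,1) = 0.4045

0.4045


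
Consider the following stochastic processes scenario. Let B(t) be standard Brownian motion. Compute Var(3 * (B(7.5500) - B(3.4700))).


Var(alpha*(B(t)-B(s))) = alpha^2 * (t-s)
= 3^2 * (7.5500 - 3.4700)
= 9 * 4.0800
= 36.7200

36.7200


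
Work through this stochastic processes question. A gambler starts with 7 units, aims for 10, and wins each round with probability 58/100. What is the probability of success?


Gambler's ruin formula:
r = q/p = 0.4200/0.5800 = 0.7241
P(win) = (1 - r^i)/(1 - r^N)
= (1 - 0.7241^7)/(1 - 0.7241^10)
= 0.9326

0.9326


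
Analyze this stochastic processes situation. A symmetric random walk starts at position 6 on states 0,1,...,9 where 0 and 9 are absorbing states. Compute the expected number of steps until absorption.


For symmetric RW on 0,...,N with absorbing barriers, E(i) = i*(N-i)
E(6) = 6 * 3 = 18

18


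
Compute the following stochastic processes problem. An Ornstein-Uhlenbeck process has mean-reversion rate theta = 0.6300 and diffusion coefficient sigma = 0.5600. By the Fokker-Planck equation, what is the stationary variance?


Stationary variance = sigma^2 / (2*theta)
= 0.5600^2 / (2*0.6300)
= 0.3136 / 1.2600
= 0.2489

0.2489


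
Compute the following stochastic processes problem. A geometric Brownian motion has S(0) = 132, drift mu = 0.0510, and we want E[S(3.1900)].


E[S(t)] = S(0) * exp(mu * t)
= 132 * exp(0.0510 * 3.1900)
= 132 * 1.1767
= 155.3207

155.3207


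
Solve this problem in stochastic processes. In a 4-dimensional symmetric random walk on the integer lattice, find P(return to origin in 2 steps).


P(return in 2 steps) = P(reverse first step) = 1/(2d)
= 1/8
= 0.1250

0.1250


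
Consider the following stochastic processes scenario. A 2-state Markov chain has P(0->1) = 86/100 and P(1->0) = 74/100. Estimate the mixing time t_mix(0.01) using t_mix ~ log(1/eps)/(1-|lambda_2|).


lambda_2 = |1 - p01 - p10| = |1 - 0.8600 - 0.7400| = 0.6000
t_mix ~ log(1/eps)/(1 - |lambda_2|)
= log(100)/(1 - 0.6000) = 4.6052/0.4000
= 11.5129

11.5129


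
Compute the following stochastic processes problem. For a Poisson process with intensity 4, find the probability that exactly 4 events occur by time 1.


P(N(t)=k) = (lambda*t)^k * exp(-lambda*t) / k!
lambda*t = 4
= 4^4 * exp(-4) / 4!
= 256 * 0.0183 / 24
= 0.1954

0.1954


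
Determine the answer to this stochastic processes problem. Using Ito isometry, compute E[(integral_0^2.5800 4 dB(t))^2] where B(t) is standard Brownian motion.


By Ito isometry: E[(int f dB)^2] = int f^2 dt
= 4^2 * 2.5800
= 16 * 2.5800 = 41.2800

41.2800


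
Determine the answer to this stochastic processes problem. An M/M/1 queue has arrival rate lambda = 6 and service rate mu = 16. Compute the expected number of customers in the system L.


rho = 6/16 = 0.3750
L = rho/(1-rho)
= 0.3750/0.6250
= 0.6000

0.6000


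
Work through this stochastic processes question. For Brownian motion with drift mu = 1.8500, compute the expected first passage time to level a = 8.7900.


Expected first passage time = a/mu
= 8.7900/1.8500
= 4.7514

4.7514


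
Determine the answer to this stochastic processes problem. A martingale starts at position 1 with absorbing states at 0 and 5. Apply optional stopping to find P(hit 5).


By optional stopping theorem: E(M at tau) = M(0) = 1
P(hit 5)*5 + P(hit 0)*0 = 1
P(hit 5) = (1 - 0)/(5 - 0) = 1/5 = 0.2000

0.2000


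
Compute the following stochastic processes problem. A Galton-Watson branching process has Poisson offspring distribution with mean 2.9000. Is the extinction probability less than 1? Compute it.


Since mu = 2.9000 > 1, extinction prob q < 1.
Solve s = exp(mu*(s-1)) iteratively.
q = 0.0668

0.0668


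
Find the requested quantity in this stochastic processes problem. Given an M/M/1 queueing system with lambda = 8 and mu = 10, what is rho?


rho = lambda/mu
= 8/10
= 0.8000

0.8000


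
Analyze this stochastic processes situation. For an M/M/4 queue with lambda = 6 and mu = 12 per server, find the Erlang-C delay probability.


a = lambda/mu = 0.5000
rho = a/c = 0.1250
Erlang-C formula applied:
C(c,a) = 0.0018

0.0018


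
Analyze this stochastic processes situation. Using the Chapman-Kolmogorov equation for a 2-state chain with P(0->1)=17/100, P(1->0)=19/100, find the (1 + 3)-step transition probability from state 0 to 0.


P^4 = P^1 * P^3
Computing via matrix multiplication of the transition matrix.
Entry (0,0) of P^4 = 0.6070

0.6070


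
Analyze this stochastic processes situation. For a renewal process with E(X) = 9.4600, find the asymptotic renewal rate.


Long-run renewal rate = 1/E(X)
= 1/9.4600
= 0.1057

0.1057


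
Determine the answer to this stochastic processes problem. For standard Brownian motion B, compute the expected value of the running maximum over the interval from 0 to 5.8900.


E(max B(s)) = sqrt(2t/pi)
= sqrt(2*5.8900/pi)
= sqrt(3.7497)
= 1.9364

1.9364


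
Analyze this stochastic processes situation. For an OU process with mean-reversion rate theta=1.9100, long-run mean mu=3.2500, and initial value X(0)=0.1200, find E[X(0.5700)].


E[X(t)] = mu + (X(0) - mu)*exp(-theta*t)
= 3.2500 + (0.1200 - 3.2500)*exp(-1.9100*0.5700)
= 3.2500 + -3.1300 * 0.3367
= 2.1963

2.1963


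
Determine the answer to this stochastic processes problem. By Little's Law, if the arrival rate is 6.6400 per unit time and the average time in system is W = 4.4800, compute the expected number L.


Little's Law: L = lambda * W
= 6.6400 * 4.4800
= 29.7472

29.7472


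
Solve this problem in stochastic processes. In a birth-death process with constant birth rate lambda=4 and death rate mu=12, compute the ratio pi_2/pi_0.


For birth-death process, pi_n/pi_0 = (lambda/mu)^n
= (4/12)^2
= 0.1111

0.1111


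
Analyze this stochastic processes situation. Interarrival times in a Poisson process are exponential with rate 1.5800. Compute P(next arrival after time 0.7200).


P(X > t) = exp(-lambda * t)
= exp(-1.5800 * 0.7200)
= exp(-1.1376) = 0.3206

0.3206


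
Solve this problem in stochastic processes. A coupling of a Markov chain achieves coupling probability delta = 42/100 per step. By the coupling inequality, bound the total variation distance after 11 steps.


TV distance bound <= (1-delta)^n
= (1 - 0.4200)^11
= 0.5800^11
= 0.0025

0.0025


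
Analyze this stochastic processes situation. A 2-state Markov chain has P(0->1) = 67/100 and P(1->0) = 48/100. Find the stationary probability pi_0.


Stationary distribution: pi_0 = p10/(p01+p10), pi_1 = p01/(p01+p10)
p01 = 0.6700, p10 = 0.4800
pi_0 = 0.4174

0.4174


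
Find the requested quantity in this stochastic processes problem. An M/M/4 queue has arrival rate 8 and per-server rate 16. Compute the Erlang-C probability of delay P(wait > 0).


a = lambda/mu = 0.5000
rho = a/c = 0.1250
Erlang-C formula applied:
C(c,a) = 0.0018

0.0018


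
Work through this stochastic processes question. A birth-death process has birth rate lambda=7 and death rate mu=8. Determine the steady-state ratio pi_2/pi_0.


For birth-death process, pi_n/pi_0 = (lambda/mu)^n
= (7/8)^2
= 0.7656

0.7656


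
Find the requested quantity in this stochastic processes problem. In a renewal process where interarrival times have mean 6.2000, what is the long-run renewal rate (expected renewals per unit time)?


Long-run renewal rate = 1/E(X)
= 1/6.2000
= 0.1613

0.1613


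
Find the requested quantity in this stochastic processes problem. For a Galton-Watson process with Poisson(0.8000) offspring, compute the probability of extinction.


Since mu = 0.8000 <= 1, extinction probability = 1.

1.0000


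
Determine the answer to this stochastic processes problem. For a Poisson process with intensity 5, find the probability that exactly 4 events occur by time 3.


P(N(t)=k) = (lambda*t)^k * exp(-lambda*t) / k!
lambda*t = 15
= 15^4 * exp(-15) / 4!
= 50625 * 3.0590e-07 / 24
= 6.4526e-04

6.4526e-04


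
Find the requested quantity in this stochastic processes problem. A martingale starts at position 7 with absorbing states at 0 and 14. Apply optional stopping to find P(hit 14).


By optional stopping theorem: E(M at tau) = M(0) = 7
P(hit 14)*14 + P(hit 0)*0 = 7
P(hit 14) = (7 - 0)/(14 - 0) = 1/2 = 0.5000

0.5000


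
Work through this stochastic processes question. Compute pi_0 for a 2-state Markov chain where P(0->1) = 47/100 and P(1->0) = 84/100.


Stationary distribution: pi_0 = p10/(p01+p10), pi_1 = p01/(p01+p10)
p01 = 0.4700, p10 = 0.8400
pi_0 = 0.6412

0.6412


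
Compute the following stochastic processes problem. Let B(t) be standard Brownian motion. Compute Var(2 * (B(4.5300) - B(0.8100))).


Var(alpha*(B(t)-B(s))) = alpha^2 * (t-s)
= 2^2 * (4.5300 - 0.8100)
= 4 * 3.7200
= 14.8800

14.8800


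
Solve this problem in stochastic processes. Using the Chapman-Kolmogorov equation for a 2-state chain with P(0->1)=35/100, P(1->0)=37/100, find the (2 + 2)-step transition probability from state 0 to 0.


P^4 = P^2 * P^2
Computing via matrix multiplication of the transition matrix.
Entry (0,0) of P^4 = 0.5169

0.5169


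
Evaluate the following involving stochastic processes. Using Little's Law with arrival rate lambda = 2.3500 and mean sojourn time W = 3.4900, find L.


Little's Law: L = lambda * W
= 2.3500 * 3.4900
= 8.2015

8.2015


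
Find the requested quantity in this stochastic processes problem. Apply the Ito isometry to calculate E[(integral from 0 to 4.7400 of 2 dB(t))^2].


By Ito isometry: E[(int f dB)^2] = int f^2 dt
= 2^2 * 4.7400
= 4 * 4.7400 = 18.9600

18.9600


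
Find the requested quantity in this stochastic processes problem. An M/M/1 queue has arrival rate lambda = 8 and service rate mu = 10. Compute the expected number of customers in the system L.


rho = 8/10 = 0.8000
L = rho/(1-rho)
= 0.8000/0.2000
= 4.0000

4.0000


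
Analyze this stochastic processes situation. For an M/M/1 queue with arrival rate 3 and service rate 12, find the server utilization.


rho = lambda/mu
= 3/12
= 0.2500

0.2500


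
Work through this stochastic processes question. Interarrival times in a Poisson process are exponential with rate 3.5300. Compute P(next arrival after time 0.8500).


P(X > t) = exp(-lambda * t)
= exp(-3.5300 * 0.8500)
= exp(-3.0005) = 0.0498

0.0498


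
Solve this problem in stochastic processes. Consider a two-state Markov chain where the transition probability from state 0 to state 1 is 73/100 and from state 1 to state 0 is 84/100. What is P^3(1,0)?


Computing P^3 by matrix multiplication.
P = [[0.2700, 0.7300], [0.8400, 0.1600]]
After raising P to the power 3:
P^3(1,0) = 0.6341

0.6341


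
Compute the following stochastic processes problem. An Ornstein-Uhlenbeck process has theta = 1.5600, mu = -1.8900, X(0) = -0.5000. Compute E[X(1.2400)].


E[X(t)] = mu + (X(0) - mu)*exp(-theta*t)
= -1.8900 + (-0.5000 - -1.8900)*exp(-1.5600*1.2400)
= -1.8900 + 1.3900 * 0.1445
= -1.6891

-1.6891


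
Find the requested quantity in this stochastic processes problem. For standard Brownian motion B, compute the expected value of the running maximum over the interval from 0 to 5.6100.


E(max B(s)) = sqrt(2t/pi)
= sqrt(2*5.6100/pi)
= sqrt(3.5714)
= 1.8898

1.8898


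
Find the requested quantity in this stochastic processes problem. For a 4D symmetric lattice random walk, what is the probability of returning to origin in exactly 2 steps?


P(return in 2 steps) = P(reverse first step) = 1/(2d)
= 1/8
= 0.1250

0.1250


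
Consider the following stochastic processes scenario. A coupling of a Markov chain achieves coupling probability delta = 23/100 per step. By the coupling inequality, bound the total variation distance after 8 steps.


TV distance bound <= (1-delta)^n
= (1 - 0.2300)^8
= 0.7700^8
= 0.1236

0.1236


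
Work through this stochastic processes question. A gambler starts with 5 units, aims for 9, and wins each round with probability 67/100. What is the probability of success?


Gambler's ruin formula:
r = q/p = 0.3300/0.6700 = 0.4925
P(win) = (1 - r^i)/(1 - r^N)
= (1 - 0.4925^5)/(1 - 0.4925^9)
= 0.9727

0.9727


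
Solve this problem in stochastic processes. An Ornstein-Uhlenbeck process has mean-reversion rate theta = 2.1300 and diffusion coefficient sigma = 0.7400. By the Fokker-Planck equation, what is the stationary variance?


Stationary variance = sigma^2 / (2*theta)
= 0.7400^2 / (2*2.1300)
= 0.5476 / 4.2600
= 0.1285

0.1285


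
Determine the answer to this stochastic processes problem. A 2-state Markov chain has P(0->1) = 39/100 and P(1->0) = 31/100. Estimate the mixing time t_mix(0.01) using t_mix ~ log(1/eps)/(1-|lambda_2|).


lambda_2 = |1 - p01 - p10| = |1 - 0.3900 - 0.3100| = 0.3000
t_mix ~ log(1/eps)/(1 - |lambda_2|)
= log(100)/(1 - 0.3000) = 4.6052/0.7000
= 6.5788

6.5788


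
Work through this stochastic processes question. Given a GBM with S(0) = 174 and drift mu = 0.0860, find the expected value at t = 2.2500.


E[S(t)] = S(0) * exp(mu * t)
= 174 * exp(0.0860 * 2.2500)
= 174 * 1.2135
= 211.1472

211.1472


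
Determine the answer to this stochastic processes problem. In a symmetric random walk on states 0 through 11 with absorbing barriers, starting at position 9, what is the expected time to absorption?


For symmetric RW on 0,...,N with absorbing barriers, E(i) = i*(N-i)
E(9) = 9 * 2 = 18

18


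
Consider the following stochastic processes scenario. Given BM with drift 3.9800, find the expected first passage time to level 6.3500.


Expected first passage time = a/mu
= 6.3500/3.9800
= 1.5955

1.5955


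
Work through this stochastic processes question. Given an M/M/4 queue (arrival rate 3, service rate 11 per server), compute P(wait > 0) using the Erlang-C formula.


a = lambda/mu = 0.2727
rho = a/c = 0.0682
Erlang-C formula applied:
C(c,a) = 1.8833e-04

1.8833e-04


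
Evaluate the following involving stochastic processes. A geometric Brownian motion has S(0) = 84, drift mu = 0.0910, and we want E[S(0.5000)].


E[S(t)] = S(0) * exp(mu * t)
= 84 * exp(0.0910 * 0.5000)
= 84 * 1.0466
= 87.9103

87.9103


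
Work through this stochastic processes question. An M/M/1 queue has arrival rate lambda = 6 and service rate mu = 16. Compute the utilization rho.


rho = lambda/mu
= 6/16
= 0.3750

0.3750


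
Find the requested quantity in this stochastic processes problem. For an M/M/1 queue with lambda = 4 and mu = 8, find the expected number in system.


rho = 4/8 = 0.5000
L = rho/(1-rho)
= 0.5000/0.5000
= 1.0000

1.0000


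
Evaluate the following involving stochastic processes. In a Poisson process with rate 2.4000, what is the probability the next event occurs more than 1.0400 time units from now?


P(X > t) = exp(-lambda * t)
= exp(-2.4000 * 1.0400)
= exp(-2.4960) = 0.0824

0.0824


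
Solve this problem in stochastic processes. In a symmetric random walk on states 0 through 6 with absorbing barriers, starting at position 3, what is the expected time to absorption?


For symmetric RW on 0,...,N with absorbing barriers, E(i) = i*(N-i)
E(3) = 3 * 3 = 9

9


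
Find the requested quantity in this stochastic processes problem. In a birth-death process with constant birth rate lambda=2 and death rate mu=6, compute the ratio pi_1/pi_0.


For birth-death process, pi_n/pi_0 = (lambda/mu)^n
= (2/6)^1
= 0.3333

0.3333


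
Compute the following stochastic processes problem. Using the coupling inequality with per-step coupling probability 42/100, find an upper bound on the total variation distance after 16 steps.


TV distance bound <= (1-delta)^n
= (1 - 0.4200)^16
= 0.5800^16
= 1.6400e-04

1.6400e-04


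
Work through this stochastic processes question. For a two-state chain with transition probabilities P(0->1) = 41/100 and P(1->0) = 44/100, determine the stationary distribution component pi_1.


Stationary distribution: pi_0 = p10/(p01+p10), pi_1 = p01/(p01+p10)
p01 = 0.4100, p10 = 0.4400
pi_1 = 0.4824

0.4824


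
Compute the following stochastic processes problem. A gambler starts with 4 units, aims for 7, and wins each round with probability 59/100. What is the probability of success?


Gambler's ruin formula:
r = q/p = 0.4100/0.5900 = 0.6949
P(win) = (1 - r^i)/(1 - r^N)
= (1 - 0.6949^4)/(1 - 0.6949^7)
= 0.8319

0.8319


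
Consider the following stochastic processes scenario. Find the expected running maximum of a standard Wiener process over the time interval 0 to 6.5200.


E(max B(s)) = sqrt(2t/pi)
= sqrt(2*6.5200/pi)
= sqrt(4.1508)
= 2.0373

2.0373


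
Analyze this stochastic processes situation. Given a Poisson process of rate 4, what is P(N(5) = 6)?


P(N(t)=k) = (lambda*t)^k * exp(-lambda*t) / k!
lambda*t = 20
= 20^6 * exp(-20) / 6!
= 64000000 * 2.0612e-09 / 720
= 1.8321e-04

1.8321e-04


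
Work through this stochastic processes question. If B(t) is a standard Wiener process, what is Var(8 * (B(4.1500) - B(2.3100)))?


Var(alpha*(B(t)-B(s))) = alpha^2 * (t-s)
= 8^2 * (4.1500 - 2.3100)
= 64 * 1.8400
= 117.7600

117.7600


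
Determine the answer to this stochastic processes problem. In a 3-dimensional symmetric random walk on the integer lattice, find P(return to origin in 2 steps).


P(return in 2 steps) = P(reverse first step) = 1/(2d)
= 1/6
= 0.1667

0.1667
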